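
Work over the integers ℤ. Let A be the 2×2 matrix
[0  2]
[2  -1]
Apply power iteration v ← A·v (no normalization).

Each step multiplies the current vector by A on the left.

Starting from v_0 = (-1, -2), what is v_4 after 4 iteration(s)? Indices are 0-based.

v_4 = (16, -40)

v_0 = (-1, -2).
v_1 = A·v_0 = (-4, 0).
v_2 = A·v_1 = (0, -8).
v_3 = A·v_2 = (-16, 8).
v_4 = A·v_3 = (16, -40).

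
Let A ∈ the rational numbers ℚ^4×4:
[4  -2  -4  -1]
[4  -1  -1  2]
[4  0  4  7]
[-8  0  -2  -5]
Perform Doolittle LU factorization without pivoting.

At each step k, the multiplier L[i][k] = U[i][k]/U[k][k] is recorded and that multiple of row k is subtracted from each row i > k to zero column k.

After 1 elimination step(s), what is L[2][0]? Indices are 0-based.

L[2][0] = 1

[col 0] pivot 4
  R1 -= 1*R0 → (0, 1, 3, 3)  (L[1][0] := 1)
  R2 -= 1*R0 → (0, 2, 8, 8)  (L[2][0] := 1)
  R3 -= -2*R0 → (0, -4, -10, -7)  (L[3][0] := -2)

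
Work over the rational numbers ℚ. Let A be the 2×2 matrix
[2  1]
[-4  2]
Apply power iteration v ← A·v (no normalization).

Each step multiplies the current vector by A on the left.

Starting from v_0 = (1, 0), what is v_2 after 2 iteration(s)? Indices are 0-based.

v_0 = (1, 0).
v_1 = A·v_0 = (2, -4).
v_2 = A·v_1 = (0, -16).

v_2 = (0, -16)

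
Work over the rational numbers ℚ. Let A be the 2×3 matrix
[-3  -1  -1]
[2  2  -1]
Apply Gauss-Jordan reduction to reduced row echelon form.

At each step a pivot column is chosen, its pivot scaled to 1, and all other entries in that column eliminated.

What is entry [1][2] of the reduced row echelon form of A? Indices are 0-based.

M[1][2] = -5/4

step 1: normalize row 0 (÷-3) = (1, 1/3, 1/3)
  row 1: subtract 2×row0 = (0, 4/3, -5/3)
step 2: normalize row 1 (÷4/3) = (0, 1, -5/4)
  row 0: subtract 1/3×row1 = (1, 0, 3/4)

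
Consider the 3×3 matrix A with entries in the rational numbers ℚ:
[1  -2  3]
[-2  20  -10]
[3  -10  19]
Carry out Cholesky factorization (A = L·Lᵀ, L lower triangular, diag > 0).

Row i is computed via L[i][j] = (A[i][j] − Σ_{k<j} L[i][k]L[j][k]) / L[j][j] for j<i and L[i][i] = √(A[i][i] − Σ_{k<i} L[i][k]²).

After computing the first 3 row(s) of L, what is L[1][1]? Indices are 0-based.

Step 1: L[0][0] = √(1) = 1.
  L[1][0] = (-2) / L[0][0] = -2.
Step 2: L[1][1] = √(16) = 4.
  L[2][0] = (3) / L[0][0] = 3.
  L[2][1] = (-4) / L[1][1] = -1.
Step 3: L[2][2] = √(9) = 3.

L[1][1] = 4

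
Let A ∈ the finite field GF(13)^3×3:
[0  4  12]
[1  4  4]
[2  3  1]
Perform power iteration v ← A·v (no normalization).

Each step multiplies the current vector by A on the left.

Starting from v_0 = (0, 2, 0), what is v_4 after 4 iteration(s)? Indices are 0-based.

v_4 = (1, 10, 2)

v_0 = (0, 2, 0).
v_1 = A·v_0 = (8, 8, 6).
v_2 = A·v_1 = (0, 12, 7).
v_3 = A·v_2 = (2, 11, 4).
v_4 = A·v_3 = (1, 10, 2).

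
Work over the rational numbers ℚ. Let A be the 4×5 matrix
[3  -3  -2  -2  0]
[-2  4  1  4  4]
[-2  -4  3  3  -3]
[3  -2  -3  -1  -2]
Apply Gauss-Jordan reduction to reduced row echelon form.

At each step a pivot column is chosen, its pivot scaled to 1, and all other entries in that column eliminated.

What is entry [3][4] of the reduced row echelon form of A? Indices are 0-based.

[1] R0 /= 3  ⇒  (1, -1, -2/3, -2/3, 0)
     R1 -= -2·R0  ⇒  (0, 2, -1/3, 8/3, 4)
     R2 -= -2·R0  ⇒  (0, -6, 5/3, 5/3, -3)
     R3 -= 3·R0  ⇒  (0, 1, -1, 1, -2)
[2] R1 /= 2  ⇒  (0, 1, -1/6, 4/3, 2)
     R0 -= -1·R1  ⇒  (1, 0, -5/6, 2/3, 2)
     R2 -= -6·R1  ⇒  (0, 0, 2/3, 29/3, 9)
     R3 -= 1·R1  ⇒  (0, 0, -5/6, -1/3, -4)
[3] R2 /= 2/3  ⇒  (0, 0, 1, 29/2, 27/2)
     R0 -= -5/6·R2  ⇒  (1, 0, 0, 51/4, 53/4)
     R1 -= -1/6·R2  ⇒  (0, 1, 0, 15/4, 17/4)
     R3 -= -5/6·R2  ⇒  (0, 0, 0, 47/4, 29/4)
[4] R3 /= 47/4  ⇒  (0, 0, 0, 1, 29/47)
     R0 -= 51/4·R3  ⇒  (1, 0, 0, 0, 253/47)
     R1 -= 15/4·R3  ⇒  (0, 1, 0, 0, 91/47)
     R2 -= 29/2·R3  ⇒  (0, 0, 1, 0, 214/47)

M[3][4] = 29/47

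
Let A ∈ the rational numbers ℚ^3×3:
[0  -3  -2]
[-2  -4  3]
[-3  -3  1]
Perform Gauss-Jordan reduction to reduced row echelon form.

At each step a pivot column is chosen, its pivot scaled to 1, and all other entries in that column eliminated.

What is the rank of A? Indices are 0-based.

step 1: exchange rows 0,1
step 1: normalize row 0 (÷-2) = (1, 2, -3/2)
  row 2: subtract -3×row0 = (0, 3, -7/2)
step 2: normalize row 1 (÷-3) = (0, 1, 2/3)
  row 0: subtract 2×row1 = (1, 0, -17/6)
  row 2: subtract 3×row1 = (0, 0, -11/2)
step 3: normalize row 2 (÷-11/2) = (0, 0, 1)
  row 0: subtract -17/6×row2 = (1, 0, 0)
  row 1: subtract 2/3×row2 = (0, 1, 0)

rank = 3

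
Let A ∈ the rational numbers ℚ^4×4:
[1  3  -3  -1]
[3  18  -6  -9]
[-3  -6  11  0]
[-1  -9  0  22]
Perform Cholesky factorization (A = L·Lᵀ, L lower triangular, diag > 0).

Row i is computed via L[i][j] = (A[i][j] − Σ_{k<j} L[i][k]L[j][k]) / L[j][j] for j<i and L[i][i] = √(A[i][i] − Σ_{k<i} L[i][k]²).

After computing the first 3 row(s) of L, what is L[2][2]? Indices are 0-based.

Step 1: L[0][0] = √(1) = 1.
  L[1][0] = (3) / L[0][0] = 3.
Step 2: L[1][1] = √(9) = 3.
  L[2][0] = (-3) / L[0][0] = -3.
  L[2][1] = (3) / L[1][1] = 1.
Step 3: L[2][2] = √(1) = 1.

L[2][2] = 1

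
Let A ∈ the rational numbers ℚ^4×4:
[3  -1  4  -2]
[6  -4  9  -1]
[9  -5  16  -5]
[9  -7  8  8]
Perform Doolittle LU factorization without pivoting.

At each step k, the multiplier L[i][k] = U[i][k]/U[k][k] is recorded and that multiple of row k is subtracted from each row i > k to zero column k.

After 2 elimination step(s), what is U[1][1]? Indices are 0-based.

[col 0] pivot 3
  R1 -= 2*R0 → (0, -2, 1, 3)  (L[1][0] := 2)
  R2 -= 3*R0 → (0, -2, 4, 1)  (L[2][0] := 3)
  R3 -= 3*R0 → (0, -4, -4, 14)  (L[3][0] := 3)
[col 1] pivot -2
  R2 -= 1*R1 → (0, 0, 3, -2)  (L[2][1] := 1)
  R3 -= 2*R1 → (0, 0, -6, 8)  (L[3][1] := 2)

U[1][1] = -2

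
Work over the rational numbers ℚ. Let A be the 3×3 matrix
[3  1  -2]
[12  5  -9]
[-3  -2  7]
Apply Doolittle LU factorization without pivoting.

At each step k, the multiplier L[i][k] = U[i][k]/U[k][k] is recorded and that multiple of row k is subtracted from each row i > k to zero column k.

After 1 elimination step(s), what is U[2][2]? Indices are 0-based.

k=0: U[0][0]=3
  eliminate (1,0): mult=4, new row 1: (0, 1, -1); set L[1][0]=4
  eliminate (2,0): mult=-1, new row 2: (0, -1, 5); set L[2][0]=-1

U[2][2] = 5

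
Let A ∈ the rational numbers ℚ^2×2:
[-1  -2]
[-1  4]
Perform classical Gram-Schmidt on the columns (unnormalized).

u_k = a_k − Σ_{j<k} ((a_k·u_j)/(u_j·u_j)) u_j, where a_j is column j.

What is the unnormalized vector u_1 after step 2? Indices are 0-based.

Step 1: u_0 = a_0 = (-1, -1).
Step 2: u_1 = a_1 − (-1)·u_0 = (-3, 3).

u_1 = (-3, 3)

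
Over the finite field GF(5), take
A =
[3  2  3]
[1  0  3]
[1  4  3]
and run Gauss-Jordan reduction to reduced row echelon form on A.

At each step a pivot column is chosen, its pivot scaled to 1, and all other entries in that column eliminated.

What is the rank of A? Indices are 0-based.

[1] R0 /= 3  ⇒  (1, 4, 1)
     R1 -= 1·R0  ⇒  (0, 1, 2)
     R2 -= 1·R0  ⇒  (0, 0, 2)
[2] R1 /= 1  ⇒  (0, 1, 2)
     R0 -= 4·R1  ⇒  (1, 0, 3)
[3] R2 /= 2  ⇒  (0, 0, 1)
     R0 -= 3·R2  ⇒  (1, 0, 0)
     R1 -= 2·R2  ⇒  (0, 1, 0)

rank = 3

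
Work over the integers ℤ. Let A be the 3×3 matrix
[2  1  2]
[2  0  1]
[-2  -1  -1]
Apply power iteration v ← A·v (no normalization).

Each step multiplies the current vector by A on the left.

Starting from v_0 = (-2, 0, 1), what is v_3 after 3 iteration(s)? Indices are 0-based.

v_0 = (-2, 0, 1).
v_1 = A·v_0 = (-2, -3, 3).
v_2 = A·v_1 = (-1, -1, 4).
v_3 = A·v_2 = (5, 2, -1).

v_3 = (5, 2, -1)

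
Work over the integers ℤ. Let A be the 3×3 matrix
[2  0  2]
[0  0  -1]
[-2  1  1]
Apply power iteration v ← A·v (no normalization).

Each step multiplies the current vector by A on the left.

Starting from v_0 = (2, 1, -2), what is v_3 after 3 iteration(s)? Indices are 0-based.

v_0 = (2, 1, -2).
v_1 = A·v_0 = (0, 2, -5).
v_2 = A·v_1 = (-10, 5, -3).
v_3 = A·v_2 = (-26, 3, 22).

v_3 = (-26, 3, 22)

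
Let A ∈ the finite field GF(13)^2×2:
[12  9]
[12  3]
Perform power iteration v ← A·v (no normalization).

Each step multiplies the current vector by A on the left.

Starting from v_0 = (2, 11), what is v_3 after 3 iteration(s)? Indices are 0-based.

v_0 = (2, 11).
v_1 = A·v_0 = (6, 5).
v_2 = A·v_1 = (0, 9).
v_3 = A·v_2 = (3, 1).

v_3 = (3, 1)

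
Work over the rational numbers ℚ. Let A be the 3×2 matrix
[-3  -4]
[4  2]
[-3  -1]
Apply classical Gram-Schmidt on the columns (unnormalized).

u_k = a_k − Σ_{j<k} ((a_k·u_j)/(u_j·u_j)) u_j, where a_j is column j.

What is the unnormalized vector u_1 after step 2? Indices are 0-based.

Step 1: u_0 = a_0 = (-3, 4, -3).
Step 2: u_1 = a_1 − (23/34)·u_0 = (-67/34, -12/17, 35/34).

u_1 = (-67/34, -12/17, 35/34)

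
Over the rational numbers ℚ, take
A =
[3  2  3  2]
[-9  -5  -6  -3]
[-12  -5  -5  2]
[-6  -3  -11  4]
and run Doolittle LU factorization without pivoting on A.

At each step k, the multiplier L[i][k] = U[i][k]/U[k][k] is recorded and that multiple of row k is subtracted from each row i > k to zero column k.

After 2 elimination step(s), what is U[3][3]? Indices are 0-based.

k=0: U[0][0]=3
  eliminate (1,0): mult=-3, new row 1: (0, 1, 3, 3); set L[1][0]=-3
  eliminate (2,0): mult=-4, new row 2: (0, 3, 7, 10); set L[2][0]=-4
  eliminate (3,0): mult=-2, new row 3: (0, 1, -5, 8); set L[3][0]=-2
k=1: U[1][1]=1
  eliminate (2,1): mult=3, new row 2: (0, 0, -2, 1); set L[2][1]=3
  eliminate (3,1): mult=1, new row 3: (0, 0, -8, 5); set L[3][1]=1

U[3][3] = 5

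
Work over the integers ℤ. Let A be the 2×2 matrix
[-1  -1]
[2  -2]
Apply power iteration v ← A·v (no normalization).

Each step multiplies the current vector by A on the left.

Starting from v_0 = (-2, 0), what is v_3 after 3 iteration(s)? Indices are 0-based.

v_0 = (-2, 0).
v_1 = A·v_0 = (2, -4).
v_2 = A·v_1 = (2, 12).
v_3 = A·v_2 = (-14, -20).

v_3 = (-14, -20)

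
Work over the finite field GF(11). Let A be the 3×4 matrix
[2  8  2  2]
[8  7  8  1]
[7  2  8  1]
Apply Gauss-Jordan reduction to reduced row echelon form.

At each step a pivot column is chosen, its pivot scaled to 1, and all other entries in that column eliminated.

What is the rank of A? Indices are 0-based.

step 1: normalize row 0 (÷2) = (1, 4, 1, 1)
  row 1: subtract 8×row0 = (0, 8, 0, 4)
  row 2: subtract 7×row0 = (0, 7, 1, 5)
step 2: normalize row 1 (÷8) = (0, 1, 0, 6)
  row 0: subtract 4×row1 = (1, 0, 1, 10)
  row 2: subtract 7×row1 = (0, 0, 1, 7)
step 3: normalize row 2 (÷1) = (0, 0, 1, 7)
  row 0: subtract 1×row2 = (1, 0, 0, 3)

rank = 3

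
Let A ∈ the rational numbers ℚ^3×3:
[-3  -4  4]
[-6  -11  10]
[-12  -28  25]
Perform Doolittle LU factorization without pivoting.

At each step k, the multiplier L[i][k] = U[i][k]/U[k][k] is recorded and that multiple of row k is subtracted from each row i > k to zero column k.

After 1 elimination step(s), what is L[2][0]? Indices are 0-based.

Step 1: pivot at (0,0) is -3.
  row1 ← row1 − (2)·row0  ⇒  L[1][0]=2, U row1=(0, -3, 2)
  row2 ← row2 − (4)·row0  ⇒  L[2][0]=4, U row2=(0, -12, 9)

L[2][0] = 4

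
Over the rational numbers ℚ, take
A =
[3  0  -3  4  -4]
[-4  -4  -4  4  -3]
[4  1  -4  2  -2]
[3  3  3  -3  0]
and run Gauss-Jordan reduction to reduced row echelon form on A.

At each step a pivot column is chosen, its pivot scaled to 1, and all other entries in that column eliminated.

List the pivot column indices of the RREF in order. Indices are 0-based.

pivot columns: 0, 1, 2, 4

pivot(0,0)=3: scale R0 → (1, 0, -1, 4/3, -4/3)
  clear (1,0): R1 −= (-4)R0 → (0, -4, -8, 28/3, -25/3)
  clear (2,0): R2 −= (4)R0 → (0, 1, 0, -10/3, 10/3)
  clear (3,0): R3 −= (3)R0 → (0, 3, 6, -7, 4)
pivot(1,1)=-4: scale R1 → (0, 1, 2, -7/3, 25/12)
  clear (2,1): R2 −= (1)R1 → (0, 0, -2, -1, 5/4)
  clear (3,1): R3 −= (3)R1 → (0, 0, 0, 0, -9/4)
pivot(2,2)=-2: scale R2 → (0, 0, 1, 1/2, -5/8)
  clear (0,2): R0 −= (-1)R2 → (1, 0, 0, 11/6, -47/24)
  clear (1,2): R1 −= (2)R2 → (0, 1, 0, -10/3, 10/3)
col 3: no nonzero at/below row 3; advance.
pivot(3,4)=-9/4: scale R3 → (0, 0, 0, 0, 1)
  clear (0,4): R0 −= (-47/24)R3 → (1, 0, 0, 11/6, 0)
  clear (1,4): R1 −= (10/3)R3 → (0, 1, 0, -10/3, 0)
  clear (2,4): R2 −= (-5/8)R3 → (0, 0, 1, 1/2, 0)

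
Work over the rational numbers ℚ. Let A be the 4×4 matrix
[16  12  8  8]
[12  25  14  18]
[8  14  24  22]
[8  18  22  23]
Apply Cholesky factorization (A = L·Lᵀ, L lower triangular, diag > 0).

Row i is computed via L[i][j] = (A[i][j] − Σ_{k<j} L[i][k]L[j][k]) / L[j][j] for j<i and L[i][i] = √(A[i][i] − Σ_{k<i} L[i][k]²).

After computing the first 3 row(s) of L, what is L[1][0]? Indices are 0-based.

Step 1: L[0][0] = √(16) = 4.
  L[1][0] = (12) / L[0][0] = 3.
Step 2: L[1][1] = √(16) = 4.
  L[2][0] = (8) / L[0][0] = 2.
  L[2][1] = (8) / L[1][1] = 2.
Step 3: L[2][2] = √(16) = 4.

L[1][0] = 3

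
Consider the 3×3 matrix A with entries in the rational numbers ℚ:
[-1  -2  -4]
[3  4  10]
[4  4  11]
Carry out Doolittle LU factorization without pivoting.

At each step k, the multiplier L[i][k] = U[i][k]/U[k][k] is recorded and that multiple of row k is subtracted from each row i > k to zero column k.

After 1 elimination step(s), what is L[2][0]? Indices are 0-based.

Step 1: pivot at (0,0) is -1.
  row1 ← row1 − (-3)·row0  ⇒  L[1][0]=-3, U row1=(0, -2, -2)
  row2 ← row2 − (-4)·row0  ⇒  L[2][0]=-4, U row2=(0, -4, -5)

L[2][0] = -4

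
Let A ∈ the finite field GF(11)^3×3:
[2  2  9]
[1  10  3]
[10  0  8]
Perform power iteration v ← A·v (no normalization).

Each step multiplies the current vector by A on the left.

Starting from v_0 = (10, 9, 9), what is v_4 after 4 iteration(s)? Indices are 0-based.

v_4 = (2, 9, 1)

v_0 = (10, 9, 9).
v_1 = A·v_0 = (9, 6, 7).
v_2 = A·v_1 = (5, 2, 3).
v_3 = A·v_2 = (8, 1, 8).
v_4 = A·v_3 = (2, 9, 1).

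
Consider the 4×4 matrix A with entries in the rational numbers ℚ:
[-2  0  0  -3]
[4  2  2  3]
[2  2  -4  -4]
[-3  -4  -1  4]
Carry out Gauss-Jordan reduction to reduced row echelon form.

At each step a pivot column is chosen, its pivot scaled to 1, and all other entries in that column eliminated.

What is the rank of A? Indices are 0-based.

[1] R0 /= -2  ⇒  (1, 0, 0, 3/2)
     R1 -= 4·R0  ⇒  (0, 2, 2, -3)
     R2 -= 2·R0  ⇒  (0, 2, -4, -7)
     R3 -= -3·R0  ⇒  (0, -4, -1, 17/2)
[2] R1 /= 2  ⇒  (0, 1, 1, -3/2)
     R2 -= 2·R1  ⇒  (0, 0, -6, -4)
     R3 -= -4·R1  ⇒  (0, 0, 3, 5/2)
[3] R2 /= -6  ⇒  (0, 0, 1, 2/3)
     R1 -= 1·R2  ⇒  (0, 1, 0, -13/6)
     R3 -= 3·R2  ⇒  (0, 0, 0, 1/2)
[4] R3 /= 1/2  ⇒  (0, 0, 0, 1)
     R0 -= 3/2·R3  ⇒  (1, 0, 0, 0)
     R1 -= -13/6·R3  ⇒  (0, 1, 0, 0)
     R2 -= 2/3·R3  ⇒  (0, 0, 1, 0)

rank = 4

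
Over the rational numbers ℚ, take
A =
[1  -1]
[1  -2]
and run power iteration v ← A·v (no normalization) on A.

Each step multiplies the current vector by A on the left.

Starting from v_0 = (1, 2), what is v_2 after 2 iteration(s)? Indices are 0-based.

v_2 = (2, 5)

v_0 = (1, 2).
v_1 = A·v_0 = (-1, -3).
v_2 = A·v_1 = (2, 5).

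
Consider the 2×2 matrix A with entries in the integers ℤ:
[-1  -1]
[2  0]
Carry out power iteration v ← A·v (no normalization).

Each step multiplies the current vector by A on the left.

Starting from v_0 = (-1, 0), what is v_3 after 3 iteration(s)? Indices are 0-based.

v_0 = (-1, 0).
v_1 = A·v_0 = (1, -2).
v_2 = A·v_1 = (1, 2).
v_3 = A·v_2 = (-3, 2).

v_3 = (-3, 2)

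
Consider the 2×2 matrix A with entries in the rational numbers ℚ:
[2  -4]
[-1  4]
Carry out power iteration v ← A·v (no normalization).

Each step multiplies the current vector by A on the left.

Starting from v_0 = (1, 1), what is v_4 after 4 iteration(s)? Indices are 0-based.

v_4 = (-464, 376)

v_0 = (1, 1).
v_1 = A·v_0 = (-2, 3).
v_2 = A·v_1 = (-16, 14).
v_3 = A·v_2 = (-88, 72).
v_4 = A·v_3 = (-464, 376).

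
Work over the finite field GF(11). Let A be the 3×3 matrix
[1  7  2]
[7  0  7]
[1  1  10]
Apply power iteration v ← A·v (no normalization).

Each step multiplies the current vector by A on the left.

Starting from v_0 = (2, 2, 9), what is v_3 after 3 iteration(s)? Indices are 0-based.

v_3 = (5, 1, 1)

v_0 = (2, 2, 9).
v_1 = A·v_0 = (1, 0, 6).
v_2 = A·v_1 = (2, 5, 6).
v_3 = A·v_2 = (5, 1, 1).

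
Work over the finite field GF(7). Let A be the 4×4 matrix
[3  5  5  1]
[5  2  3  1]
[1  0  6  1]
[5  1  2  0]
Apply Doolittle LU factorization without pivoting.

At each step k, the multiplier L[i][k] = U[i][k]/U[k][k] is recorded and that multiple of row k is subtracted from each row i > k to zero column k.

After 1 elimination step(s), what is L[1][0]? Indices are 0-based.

L[1][0] = 4

k=0: U[0][0]=3
  eliminate (1,0): mult=4, new row 1: (0, 3, 4, 4); set L[1][0]=4
  eliminate (2,0): mult=5, new row 2: (0, 3, 2, 3); set L[2][0]=5
  eliminate (3,0): mult=4, new row 3: (0, 2, 3, 3); set L[3][0]=4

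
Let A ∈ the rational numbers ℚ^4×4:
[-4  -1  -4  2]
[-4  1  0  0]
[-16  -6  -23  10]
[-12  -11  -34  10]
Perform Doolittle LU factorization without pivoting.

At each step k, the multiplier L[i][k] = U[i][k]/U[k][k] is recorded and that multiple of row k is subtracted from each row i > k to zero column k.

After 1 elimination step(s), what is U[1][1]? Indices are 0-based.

U[1][1] = 2

Step 1: pivot at (0,0) is -4.
  row1 ← row1 − (1)·row0  ⇒  L[1][0]=1, U row1=(0, 2, 4, -2)
  row2 ← row2 − (4)·row0  ⇒  L[2][0]=4, U row2=(0, -2, -7, 2)
  row3 ← row3 − (3)·row0  ⇒  L[3][0]=3, U row3=(0, -8, -22, 4)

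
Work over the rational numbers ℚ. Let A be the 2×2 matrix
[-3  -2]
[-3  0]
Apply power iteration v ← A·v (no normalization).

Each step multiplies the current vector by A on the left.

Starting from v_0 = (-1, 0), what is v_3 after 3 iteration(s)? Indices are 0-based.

v_3 = (63, 45)

v_0 = (-1, 0).
v_1 = A·v_0 = (3, 3).
v_2 = A·v_1 = (-15, -9).
v_3 = A·v_2 = (63, 45).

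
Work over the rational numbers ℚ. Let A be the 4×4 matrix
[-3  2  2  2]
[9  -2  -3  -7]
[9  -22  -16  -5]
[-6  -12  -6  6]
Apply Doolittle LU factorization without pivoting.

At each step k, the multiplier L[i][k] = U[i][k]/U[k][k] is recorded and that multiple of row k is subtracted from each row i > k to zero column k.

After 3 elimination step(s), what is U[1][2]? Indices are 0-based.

Step 1: pivot at (0,0) is -3.
  row1 ← row1 − (-3)·row0  ⇒  L[1][0]=-3, U row1=(0, 4, 3, -1)
  row2 ← row2 − (-3)·row0  ⇒  L[2][0]=-3, U row2=(0, -16, -10, 1)
  row3 ← row3 − (2)·row0  ⇒  L[3][0]=2, U row3=(0, -16, -10, 2)
Step 2: pivot at (1,1) is 4.
  row2 ← row2 − (-4)·row1  ⇒  L[2][1]=-4, U row2=(0, 0, 2, -3)
  row3 ← row3 − (-4)·row1  ⇒  L[3][1]=-4, U row3=(0, 0, 2, -2)
Step 3: pivot at (2,2) is 2.
  row3 ← row3 − (1)·row2  ⇒  L[3][2]=1, U row3=(0, 0, 0, 1)

U[1][2] = 3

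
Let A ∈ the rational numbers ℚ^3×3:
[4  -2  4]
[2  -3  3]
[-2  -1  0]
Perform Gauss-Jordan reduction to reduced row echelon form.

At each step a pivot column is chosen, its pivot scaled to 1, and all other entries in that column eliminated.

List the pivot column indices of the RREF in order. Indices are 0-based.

pivot columns: 0, 1, 2

step 1: normalize row 0 (÷4) = (1, -1/2, 1)
  row 1: subtract 2×row0 = (0, -2, 1)
  row 2: subtract -2×row0 = (0, -2, 2)
step 2: normalize row 1 (÷-2) = (0, 1, -1/2)
  row 0: subtract -1/2×row1 = (1, 0, 3/4)
  row 2: subtract -2×row1 = (0, 0, 1)
step 3: normalize row 2 (÷1) = (0, 0, 1)
  row 0: subtract 3/4×row2 = (1, 0, 0)
  row 1: subtract -1/2×row2 = (0, 1, 0)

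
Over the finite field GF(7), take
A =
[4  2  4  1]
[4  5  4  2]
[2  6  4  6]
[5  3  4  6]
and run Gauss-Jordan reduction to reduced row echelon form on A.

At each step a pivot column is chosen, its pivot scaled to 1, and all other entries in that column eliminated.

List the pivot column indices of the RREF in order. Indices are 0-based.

pivot columns: 0, 1, 2, 3

step 1: normalize row 0 (÷4) = (1, 4, 1, 2)
  row 1: subtract 4×row0 = (0, 3, 0, 1)
  row 2: subtract 2×row0 = (0, 5, 2, 2)
  row 3: subtract 5×row0 = (0, 4, 6, 3)
step 2: normalize row 1 (÷3) = (0, 1, 0, 5)
  row 0: subtract 4×row1 = (1, 0, 1, 3)
  row 2: subtract 5×row1 = (0, 0, 2, 5)
  row 3: subtract 4×row1 = (0, 0, 6, 4)
step 3: normalize row 2 (÷2) = (0, 0, 1, 6)
  row 0: subtract 1×row2 = (1, 0, 0, 4)
  row 3: subtract 6×row2 = (0, 0, 0, 3)
step 4: normalize row 3 (÷3) = (0, 0, 0, 1)
  row 0: subtract 4×row3 = (1, 0, 0, 0)
  row 1: subtract 5×row3 = (0, 1, 0, 0)
  row 2: subtract 6×row3 = (0, 0, 1, 0)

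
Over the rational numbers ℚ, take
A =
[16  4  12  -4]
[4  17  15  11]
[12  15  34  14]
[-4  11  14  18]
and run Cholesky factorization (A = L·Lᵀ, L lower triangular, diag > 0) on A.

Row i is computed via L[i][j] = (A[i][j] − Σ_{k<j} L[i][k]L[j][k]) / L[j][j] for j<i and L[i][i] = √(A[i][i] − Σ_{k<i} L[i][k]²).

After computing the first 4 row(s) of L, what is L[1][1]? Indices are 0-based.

L[1][1] = 4

Step 1: L[0][0] = √(16) = 4.
  L[1][0] = (4) / L[0][0] = 1.
Step 2: L[1][1] = √(16) = 4.
  L[2][0] = (12) / L[0][0] = 3.
  L[2][1] = (12) / L[1][1] = 3.
Step 3: L[2][2] = √(16) = 4.
  L[3][0] = (-4) / L[0][0] = -1.
  L[3][1] = (12) / L[1][1] = 3.
  L[3][2] = (8) / L[2][2] = 2.
Step 4: L[3][3] = √(4) = 2.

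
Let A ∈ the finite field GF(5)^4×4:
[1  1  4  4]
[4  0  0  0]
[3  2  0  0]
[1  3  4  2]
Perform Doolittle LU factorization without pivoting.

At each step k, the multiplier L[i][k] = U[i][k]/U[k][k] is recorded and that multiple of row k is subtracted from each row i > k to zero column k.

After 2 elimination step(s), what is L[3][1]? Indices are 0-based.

k=0: U[0][0]=1
  eliminate (1,0): mult=4, new row 1: (0, 1, 4, 4); set L[1][0]=4
  eliminate (2,0): mult=3, new row 2: (0, 4, 3, 3); set L[2][0]=3
  eliminate (3,0): mult=1, new row 3: (0, 2, 0, 3); set L[3][0]=1
k=1: U[1][1]=1
  eliminate (2,1): mult=4, new row 2: (0, 0, 2, 2); set L[2][1]=4
  eliminate (3,1): mult=2, new row 3: (0, 0, 2, 0); set L[3][1]=2

L[3][1] = 2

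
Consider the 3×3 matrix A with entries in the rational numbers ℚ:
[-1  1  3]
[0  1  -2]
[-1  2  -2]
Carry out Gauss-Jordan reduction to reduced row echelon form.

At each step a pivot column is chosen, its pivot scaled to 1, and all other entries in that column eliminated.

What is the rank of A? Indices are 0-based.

[1] R0 /= -1  ⇒  (1, -1, -3)
     R2 -= -1·R0  ⇒  (0, 1, -5)
[2] R1 /= 1  ⇒  (0, 1, -2)
     R0 -= -1·R1  ⇒  (1, 0, -5)
     R2 -= 1·R1  ⇒  (0, 0, -3)
[3] R2 /= -3  ⇒  (0, 0, 1)
     R0 -= -5·R2  ⇒  (1, 0, 0)
     R1 -= -2·R2  ⇒  (0, 1, 0)

rank = 3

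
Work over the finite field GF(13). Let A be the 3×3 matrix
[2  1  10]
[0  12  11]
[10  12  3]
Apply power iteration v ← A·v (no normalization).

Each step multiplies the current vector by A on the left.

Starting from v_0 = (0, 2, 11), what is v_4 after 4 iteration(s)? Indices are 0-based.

v_4 = (9, 0, 3)

v_0 = (0, 2, 11).
v_1 = A·v_0 = (8, 2, 5).
v_2 = A·v_1 = (3, 1, 2).
v_3 = A·v_2 = (1, 8, 9).
v_4 = A·v_3 = (9, 0, 3).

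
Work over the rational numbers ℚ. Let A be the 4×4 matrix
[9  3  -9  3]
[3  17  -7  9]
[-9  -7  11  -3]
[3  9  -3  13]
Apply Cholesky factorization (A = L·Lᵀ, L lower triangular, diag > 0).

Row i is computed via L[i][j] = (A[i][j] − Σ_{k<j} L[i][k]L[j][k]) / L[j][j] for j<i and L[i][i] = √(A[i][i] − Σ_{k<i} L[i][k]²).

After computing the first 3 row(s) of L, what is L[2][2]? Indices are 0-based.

Step 1: L[0][0] = √(9) = 3.
  L[1][0] = (3) / L[0][0] = 1.
Step 2: L[1][1] = √(16) = 4.
  L[2][0] = (-9) / L[0][0] = -3.
  L[2][1] = (-4) / L[1][1] = -1.
Step 3: L[2][2] = √(1) = 1.

L[2][2] = 1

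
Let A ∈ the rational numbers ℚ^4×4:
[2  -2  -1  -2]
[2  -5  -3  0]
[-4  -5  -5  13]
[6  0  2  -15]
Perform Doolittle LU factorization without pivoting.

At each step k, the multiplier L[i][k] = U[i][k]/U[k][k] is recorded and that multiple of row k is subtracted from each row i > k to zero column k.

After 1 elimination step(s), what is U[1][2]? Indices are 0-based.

U[1][2] = -2

Step 1: pivot at (0,0) is 2.
  row1 ← row1 − (1)·row0  ⇒  L[1][0]=1, U row1=(0, -3, -2, 2)
  row2 ← row2 − (-2)·row0  ⇒  L[2][0]=-2, U row2=(0, -9, -7, 9)
  row3 ← row3 − (3)·row0  ⇒  L[3][0]=3, U row3=(0, 6, 5, -9)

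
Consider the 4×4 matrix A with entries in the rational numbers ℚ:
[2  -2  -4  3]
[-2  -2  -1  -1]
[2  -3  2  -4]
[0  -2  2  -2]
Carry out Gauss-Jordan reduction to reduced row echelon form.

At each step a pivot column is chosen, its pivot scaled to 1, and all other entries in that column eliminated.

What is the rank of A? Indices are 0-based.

rank = 4

step 1: normalize row 0 (÷2) = (1, -1, -2, 3/2)
  row 1: subtract -2×row0 = (0, -4, -5, 2)
  row 2: subtract 2×row0 = (0, -1, 6, -7)
step 2: normalize row 1 (÷-4) = (0, 1, 5/4, -1/2)
  row 0: subtract -1×row1 = (1, 0, -3/4, 1)
  row 2: subtract -1×row1 = (0, 0, 29/4, -15/2)
  row 3: subtract -2×row1 = (0, 0, 9/2, -3)
step 3: normalize row 2 (÷29/4) = (0, 0, 1, -30/29)
  row 0: subtract -3/4×row2 = (1, 0, 0, 13/58)
  row 1: subtract 5/4×row2 = (0, 1, 0, 23/29)
  row 3: subtract 9/2×row2 = (0, 0, 0, 48/29)
step 4: normalize row 3 (÷48/29) = (0, 0, 0, 1)
  row 0: subtract 13/58×row3 = (1, 0, 0, 0)
  row 1: subtract 23/29×row3 = (0, 1, 0, 0)
  row 2: subtract -30/29×row3 = (0, 0, 1, 0)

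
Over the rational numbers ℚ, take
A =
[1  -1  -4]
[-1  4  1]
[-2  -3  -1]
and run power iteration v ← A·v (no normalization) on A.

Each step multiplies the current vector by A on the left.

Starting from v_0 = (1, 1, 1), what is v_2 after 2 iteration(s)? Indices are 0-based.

v_2 = (16, 14, 2)

v_0 = (1, 1, 1).
v_1 = A·v_0 = (-4, 4, -6).
v_2 = A·v_1 = (16, 14, 2).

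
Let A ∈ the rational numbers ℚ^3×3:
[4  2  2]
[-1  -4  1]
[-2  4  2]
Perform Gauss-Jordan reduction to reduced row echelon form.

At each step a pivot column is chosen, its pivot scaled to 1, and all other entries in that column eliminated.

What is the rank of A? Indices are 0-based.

rank = 3

step 1: normalize row 0 (÷4) = (1, 1/2, 1/2)
  row 1: subtract -1×row0 = (0, -7/2, 3/2)
  row 2: subtract -2×row0 = (0, 5, 3)
step 2: normalize row 1 (÷-7/2) = (0, 1, -3/7)
  row 0: subtract 1/2×row1 = (1, 0, 5/7)
  row 2: subtract 5×row1 = (0, 0, 36/7)
step 3: normalize row 2 (÷36/7) = (0, 0, 1)
  row 0: subtract 5/7×row2 = (1, 0, 0)
  row 1: subtract -3/7×row2 = (0, 1, 0)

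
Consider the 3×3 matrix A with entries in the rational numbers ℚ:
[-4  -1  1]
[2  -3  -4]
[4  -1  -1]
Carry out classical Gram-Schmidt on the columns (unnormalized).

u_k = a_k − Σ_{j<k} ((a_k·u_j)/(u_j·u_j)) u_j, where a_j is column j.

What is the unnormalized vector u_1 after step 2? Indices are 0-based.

u_1 = (-5/3, -8/3, -1/3)

Step 1: u_0 = a_0 = (-4, 2, 4).
Step 2: u_1 = a_1 − (-1/6)·u_0 = (-5/3, -8/3, -1/3).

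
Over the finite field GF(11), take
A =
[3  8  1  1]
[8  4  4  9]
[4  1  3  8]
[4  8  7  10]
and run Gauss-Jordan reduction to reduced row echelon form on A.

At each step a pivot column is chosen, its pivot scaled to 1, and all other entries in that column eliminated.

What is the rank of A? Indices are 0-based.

rank = 4

[1] R0 /= 3  ⇒  (1, 10, 4, 4)
     R1 -= 8·R0  ⇒  (0, 1, 5, 10)
     R2 -= 4·R0  ⇒  (0, 5, 9, 3)
     R3 -= 4·R0  ⇒  (0, 1, 2, 5)
[2] R1 /= 1  ⇒  (0, 1, 5, 10)
     R0 -= 10·R1  ⇒  (1, 0, 9, 3)
     R2 -= 5·R1  ⇒  (0, 0, 6, 8)
     R3 -= 1·R1  ⇒  (0, 0, 8, 6)
[3] R2 /= 6  ⇒  (0, 0, 1, 5)
     R0 -= 9·R2  ⇒  (1, 0, 0, 2)
     R1 -= 5·R2  ⇒  (0, 1, 0, 7)
     R3 -= 8·R2  ⇒  (0, 0, 0, 10)
[4] R3 /= 10  ⇒  (0, 0, 0, 1)
     R0 -= 2·R3  ⇒  (1, 0, 0, 0)
     R1 -= 7·R3  ⇒  (0, 1, 0, 0)
     R2 -= 5·R3  ⇒  (0, 0, 1, 0)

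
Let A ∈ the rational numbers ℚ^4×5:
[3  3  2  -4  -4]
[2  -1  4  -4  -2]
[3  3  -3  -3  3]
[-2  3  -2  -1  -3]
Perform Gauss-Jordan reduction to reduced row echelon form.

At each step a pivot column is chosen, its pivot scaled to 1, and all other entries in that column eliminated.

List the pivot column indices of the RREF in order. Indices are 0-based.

step 1: normalize row 0 (÷3) = (1, 1, 2/3, -4/3, -4/3)
  row 1: subtract 2×row0 = (0, -3, 8/3, -4/3, 2/3)
  row 2: subtract 3×row0 = (0, 0, -5, 1, 7)
  row 3: subtract -2×row0 = (0, 5, -2/3, -11/3, -17/3)
step 2: normalize row 1 (÷-3) = (0, 1, -8/9, 4/9, -2/9)
  row 0: subtract 1×row1 = (1, 0, 14/9, -16/9, -10/9)
  row 3: subtract 5×row1 = (0, 0, 34/9, -53/9, -41/9)
step 3: normalize row 2 (÷-5) = (0, 0, 1, -1/5, -7/5)
  row 0: subtract 14/9×row2 = (1, 0, 0, -22/15, 16/15)
  row 1: subtract -8/9×row2 = (0, 1, 0, 4/15, -22/15)
  row 3: subtract 34/9×row2 = (0, 0, 0, -77/15, 11/15)
step 4: normalize row 3 (÷-77/15) = (0, 0, 0, 1, -1/7)
  row 0: subtract -22/15×row3 = (1, 0, 0, 0, 6/7)
  row 1: subtract 4/15×row3 = (0, 1, 0, 0, -10/7)
  row 2: subtract -1/5×row3 = (0, 0, 1, 0, -10/7)

pivot columns: 0, 1, 2, 3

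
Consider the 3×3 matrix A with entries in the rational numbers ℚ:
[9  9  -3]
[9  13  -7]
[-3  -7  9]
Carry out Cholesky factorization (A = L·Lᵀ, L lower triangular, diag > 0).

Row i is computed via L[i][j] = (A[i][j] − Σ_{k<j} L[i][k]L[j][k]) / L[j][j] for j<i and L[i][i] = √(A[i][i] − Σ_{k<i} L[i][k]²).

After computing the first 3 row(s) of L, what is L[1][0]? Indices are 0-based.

L[1][0] = 3

Step 1: L[0][0] = √(9) = 3.
  L[1][0] = (9) / L[0][0] = 3.
Step 2: L[1][1] = √(4) = 2.
  L[2][0] = (-3) / L[0][0] = -1.
  L[2][1] = (-4) / L[1][1] = -2.
Step 3: L[2][2] = √(4) = 2.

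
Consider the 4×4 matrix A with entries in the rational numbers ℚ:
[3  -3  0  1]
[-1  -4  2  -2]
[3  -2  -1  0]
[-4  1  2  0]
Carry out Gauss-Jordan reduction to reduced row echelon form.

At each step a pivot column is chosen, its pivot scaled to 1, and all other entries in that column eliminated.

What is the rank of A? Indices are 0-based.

pivot(0,0)=3: scale R0 → (1, -1, 0, 1/3)
  clear (1,0): R1 −= (-1)R0 → (0, -5, 2, -5/3)
  clear (2,0): R2 −= (3)R0 → (0, 1, -1, -1)
  clear (3,0): R3 −= (-4)R0 → (0, -3, 2, 4/3)
pivot(1,1)=-5: scale R1 → (0, 1, -2/5, 1/3)
  clear (0,1): R0 −= (-1)R1 → (1, 0, -2/5, 2/3)
  clear (2,1): R2 −= (1)R1 → (0, 0, -3/5, -4/3)
  clear (3,1): R3 −= (-3)R1 → (0, 0, 4/5, 7/3)
pivot(2,2)=-3/5: scale R2 → (0, 0, 1, 20/9)
  clear (0,2): R0 −= (-2/5)R2 → (1, 0, 0, 14/9)
  clear (1,2): R1 −= (-2/5)R2 → (0, 1, 0, 11/9)
  clear (3,2): R3 −= (4/5)R2 → (0, 0, 0, 5/9)
pivot(3,3)=5/9: scale R3 → (0, 0, 0, 1)
  clear (0,3): R0 −= (14/9)R3 → (1, 0, 0, 0)
  clear (1,3): R1 −= (11/9)R3 → (0, 1, 0, 0)
  clear (2,3): R2 −= (20/9)R3 → (0, 0, 1, 0)

rank = 4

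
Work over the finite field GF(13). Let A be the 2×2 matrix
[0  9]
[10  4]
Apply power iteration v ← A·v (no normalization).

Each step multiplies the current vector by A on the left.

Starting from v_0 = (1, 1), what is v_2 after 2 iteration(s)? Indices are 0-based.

v_0 = (1, 1).
v_1 = A·v_0 = (9, 1).
v_2 = A·v_1 = (9, 3).

v_2 = (9, 3)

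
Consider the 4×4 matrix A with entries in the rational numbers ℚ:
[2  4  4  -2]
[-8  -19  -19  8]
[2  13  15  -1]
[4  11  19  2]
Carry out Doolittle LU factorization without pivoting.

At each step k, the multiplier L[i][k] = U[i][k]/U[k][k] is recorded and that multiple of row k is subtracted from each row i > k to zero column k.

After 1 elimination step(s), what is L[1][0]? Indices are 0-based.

Step 1: pivot at (0,0) is 2.
  row1 ← row1 − (-4)·row0  ⇒  L[1][0]=-4, U row1=(0, -3, -3, 0)
  row2 ← row2 − (1)·row0  ⇒  L[2][0]=1, U row2=(0, 9, 11, 1)
  row3 ← row3 − (2)·row0  ⇒  L[3][0]=2, U row3=(0, 3, 11, 6)

L[1][0] = -4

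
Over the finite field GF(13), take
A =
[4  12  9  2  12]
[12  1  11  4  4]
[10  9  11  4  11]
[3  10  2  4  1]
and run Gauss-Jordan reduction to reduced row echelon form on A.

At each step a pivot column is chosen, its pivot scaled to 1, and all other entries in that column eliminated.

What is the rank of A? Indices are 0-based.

rank = 4

pivot(0,0)=4: scale R0 → (1, 3, 12, 7, 3)
  clear (1,0): R1 −= (12)R0 → (0, 4, 10, 11, 7)
  clear (2,0): R2 −= (10)R0 → (0, 5, 8, 12, 7)
  clear (3,0): R3 −= (3)R0 → (0, 1, 5, 9, 5)
pivot(1,1)=4: scale R1 → (0, 1, 9, 6, 5)
  clear (0,1): R0 −= (3)R1 → (1, 0, 11, 2, 1)
  clear (2,1): R2 −= (5)R1 → (0, 0, 2, 8, 8)
  clear (3,1): R3 −= (1)R1 → (0, 0, 9, 3, 0)
pivot(2,2)=2: scale R2 → (0, 0, 1, 4, 4)
  clear (0,2): R0 −= (11)R2 → (1, 0, 0, 10, 9)
  clear (1,2): R1 −= (9)R2 → (0, 1, 0, 9, 8)
  clear (3,2): R3 −= (9)R2 → (0, 0, 0, 6, 3)
pivot(3,3)=6: scale R3 → (0, 0, 0, 1, 7)
  clear (0,3): R0 −= (10)R3 → (1, 0, 0, 0, 4)
  clear (1,3): R1 −= (9)R3 → (0, 1, 0, 0, 10)
  clear (2,3): R2 −= (4)R3 → (0, 0, 1, 0, 2)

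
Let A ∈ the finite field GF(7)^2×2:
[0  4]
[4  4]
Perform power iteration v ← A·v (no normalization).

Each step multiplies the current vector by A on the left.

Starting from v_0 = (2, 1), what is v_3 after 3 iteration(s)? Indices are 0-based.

v_0 = (2, 1).
v_1 = A·v_0 = (4, 5).
v_2 = A·v_1 = (6, 1).
v_3 = A·v_2 = (4, 0).

v_3 = (4, 0)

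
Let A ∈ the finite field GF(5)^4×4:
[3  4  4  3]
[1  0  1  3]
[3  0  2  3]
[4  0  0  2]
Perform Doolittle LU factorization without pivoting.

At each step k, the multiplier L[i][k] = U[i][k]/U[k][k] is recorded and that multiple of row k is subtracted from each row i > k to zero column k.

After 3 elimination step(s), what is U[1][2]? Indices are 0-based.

U[1][2] = 3

Step 1: pivot at (0,0) is 3.
  row1 ← row1 − (2)·row0  ⇒  L[1][0]=2, U row1=(0, 2, 3, 2)
  row2 ← row2 − (1)·row0  ⇒  L[2][0]=1, U row2=(0, 1, 3, 0)
  row3 ← row3 − (3)·row0  ⇒  L[3][0]=3, U row3=(0, 3, 3, 3)
Step 2: pivot at (1,1) is 2.
  row2 ← row2 − (3)·row1  ⇒  L[2][1]=3, U row2=(0, 0, 4, 4)
  row3 ← row3 − (4)·row1  ⇒  L[3][1]=4, U row3=(0, 0, 1, 0)
Step 3: pivot at (2,2) is 4.
  row3 ← row3 − (4)·row2  ⇒  L[3][2]=4, U row3=(0, 0, 0, 4)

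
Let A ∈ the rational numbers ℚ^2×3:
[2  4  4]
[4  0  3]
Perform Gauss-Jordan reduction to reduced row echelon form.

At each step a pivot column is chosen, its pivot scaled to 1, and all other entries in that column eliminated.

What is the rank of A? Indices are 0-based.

pivot(0,0)=2: scale R0 → (1, 2, 2)
  clear (1,0): R1 −= (4)R0 → (0, -8, -5)
pivot(1,1)=-8: scale R1 → (0, 1, 5/8)
  clear (0,1): R0 −= (2)R1 → (1, 0, 3/4)

rank = 2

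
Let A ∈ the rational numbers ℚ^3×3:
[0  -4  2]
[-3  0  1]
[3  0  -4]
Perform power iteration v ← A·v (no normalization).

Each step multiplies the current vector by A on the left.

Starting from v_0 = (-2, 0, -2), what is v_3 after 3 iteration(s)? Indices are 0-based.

v_0 = (-2, 0, -2).
v_1 = A·v_0 = (-4, 4, 2).
v_2 = A·v_1 = (-12, 14, -20).
v_3 = A·v_2 = (-96, 16, 44).

v_3 = (-96, 16, 44)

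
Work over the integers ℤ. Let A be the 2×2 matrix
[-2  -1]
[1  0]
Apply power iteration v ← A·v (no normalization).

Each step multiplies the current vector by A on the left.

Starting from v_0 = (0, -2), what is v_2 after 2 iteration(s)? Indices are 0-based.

v_2 = (-4, 2)

v_0 = (0, -2).
v_1 = A·v_0 = (2, 0).
v_2 = A·v_1 = (-4, 2).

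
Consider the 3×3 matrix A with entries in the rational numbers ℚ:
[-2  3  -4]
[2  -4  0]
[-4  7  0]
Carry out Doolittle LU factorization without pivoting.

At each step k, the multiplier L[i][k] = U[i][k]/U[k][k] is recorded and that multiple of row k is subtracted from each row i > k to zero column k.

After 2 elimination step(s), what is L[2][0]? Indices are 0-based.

L[2][0] = 2

Step 1: pivot at (0,0) is -2.
  row1 ← row1 − (-1)·row0  ⇒  L[1][0]=-1, U row1=(0, -1, -4)
  row2 ← row2 − (2)·row0  ⇒  L[2][0]=2, U row2=(0, 1, 8)
Step 2: pivot at (1,1) is -1.
  row2 ← row2 − (-1)·row1  ⇒  L[2][1]=-1, U row2=(0, 0, 4)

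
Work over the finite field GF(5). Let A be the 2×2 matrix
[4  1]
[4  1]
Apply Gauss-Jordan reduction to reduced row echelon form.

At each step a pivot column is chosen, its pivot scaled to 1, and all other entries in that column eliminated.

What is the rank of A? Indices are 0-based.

rank = 1

step 1: normalize row 0 (÷4) = (1, 4)
  row 1: subtract 4×row0 = (0, 0)
skip col 1 (zero from row 1)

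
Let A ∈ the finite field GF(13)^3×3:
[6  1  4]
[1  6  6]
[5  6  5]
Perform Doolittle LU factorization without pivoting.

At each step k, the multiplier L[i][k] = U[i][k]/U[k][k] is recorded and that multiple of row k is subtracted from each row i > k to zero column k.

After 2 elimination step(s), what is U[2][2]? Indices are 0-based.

k=0: U[0][0]=6
  eliminate (1,0): mult=11, new row 1: (0, 8, 1); set L[1][0]=11
  eliminate (2,0): mult=3, new row 2: (0, 3, 6); set L[2][0]=3
k=1: U[1][1]=8
  eliminate (2,1): mult=2, new row 2: (0, 0, 4); set L[2][1]=2

U[2][2] = 4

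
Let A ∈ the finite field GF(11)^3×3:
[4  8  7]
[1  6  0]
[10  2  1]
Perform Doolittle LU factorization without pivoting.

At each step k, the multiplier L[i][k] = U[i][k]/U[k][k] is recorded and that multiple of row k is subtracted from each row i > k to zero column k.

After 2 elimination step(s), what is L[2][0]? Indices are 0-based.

L[2][0] = 8

k=0: U[0][0]=4
  eliminate (1,0): mult=3, new row 1: (0, 4, 1); set L[1][0]=3
  eliminate (2,0): mult=8, new row 2: (0, 4, 0); set L[2][0]=8
k=1: U[1][1]=4
  eliminate (2,1): mult=1, new row 2: (0, 0, 10); set L[2][1]=1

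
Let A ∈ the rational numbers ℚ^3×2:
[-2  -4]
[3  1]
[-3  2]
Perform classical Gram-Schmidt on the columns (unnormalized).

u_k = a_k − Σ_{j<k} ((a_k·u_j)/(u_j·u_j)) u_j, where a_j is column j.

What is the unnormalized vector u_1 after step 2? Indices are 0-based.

u_1 = (-39/11, 7/22, 59/22)

Step 1: u_0 = a_0 = (-2, 3, -3).
Step 2: u_1 = a_1 − (5/22)·u_0 = (-39/11, 7/22, 59/22).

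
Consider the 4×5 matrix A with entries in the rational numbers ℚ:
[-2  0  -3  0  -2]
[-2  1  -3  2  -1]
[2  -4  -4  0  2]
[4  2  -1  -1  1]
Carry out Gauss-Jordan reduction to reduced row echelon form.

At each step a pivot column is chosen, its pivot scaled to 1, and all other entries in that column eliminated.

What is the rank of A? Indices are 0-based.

rank = 4

pivot(0,0)=-2: scale R0 → (1, 0, 3/2, 0, 1)
  clear (1,0): R1 −= (-2)R0 → (0, 1, 0, 2, 1)
  clear (2,0): R2 −= (2)R0 → (0, -4, -7, 0, 0)
  clear (3,0): R3 −= (4)R0 → (0, 2, -7, -1, -3)
pivot(1,1)=1: scale R1 → (0, 1, 0, 2, 1)
  clear (2,1): R2 −= (-4)R1 → (0, 0, -7, 8, 4)
  clear (3,1): R3 −= (2)R1 → (0, 0, -7, -5, -5)
pivot(2,2)=-7: scale R2 → (0, 0, 1, -8/7, -4/7)
  clear (0,2): R0 −= (3/2)R2 → (1, 0, 0, 12/7, 13/7)
  clear (3,2): R3 −= (-7)R2 → (0, 0, 0, -13, -9)
pivot(3,3)=-13: scale R3 → (0, 0, 0, 1, 9/13)
  clear (0,3): R0 −= (12/7)R3 → (1, 0, 0, 0, 61/91)
  clear (1,3): R1 −= (2)R3 → (0, 1, 0, 0, -5/13)
  clear (2,3): R2 −= (-8/7)R3 → (0, 0, 1, 0, 20/91)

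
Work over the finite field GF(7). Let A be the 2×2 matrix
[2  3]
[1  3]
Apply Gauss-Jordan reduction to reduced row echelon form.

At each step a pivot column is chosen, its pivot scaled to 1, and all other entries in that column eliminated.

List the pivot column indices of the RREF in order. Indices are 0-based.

step 1: normalize row 0 (÷2) = (1, 5)
  row 1: subtract 1×row0 = (0, 5)
step 2: normalize row 1 (÷5) = (0, 1)
  row 0: subtract 5×row1 = (1, 0)

pivot columns: 0, 1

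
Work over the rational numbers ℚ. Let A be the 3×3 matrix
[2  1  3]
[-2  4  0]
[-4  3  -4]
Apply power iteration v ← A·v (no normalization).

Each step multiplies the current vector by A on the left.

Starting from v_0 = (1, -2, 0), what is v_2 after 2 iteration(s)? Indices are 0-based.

v_2 = (-40, -40, 10)

v_0 = (1, -2, 0).
v_1 = A·v_0 = (0, -10, -10).
v_2 = A·v_1 = (-40, -40, 10).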